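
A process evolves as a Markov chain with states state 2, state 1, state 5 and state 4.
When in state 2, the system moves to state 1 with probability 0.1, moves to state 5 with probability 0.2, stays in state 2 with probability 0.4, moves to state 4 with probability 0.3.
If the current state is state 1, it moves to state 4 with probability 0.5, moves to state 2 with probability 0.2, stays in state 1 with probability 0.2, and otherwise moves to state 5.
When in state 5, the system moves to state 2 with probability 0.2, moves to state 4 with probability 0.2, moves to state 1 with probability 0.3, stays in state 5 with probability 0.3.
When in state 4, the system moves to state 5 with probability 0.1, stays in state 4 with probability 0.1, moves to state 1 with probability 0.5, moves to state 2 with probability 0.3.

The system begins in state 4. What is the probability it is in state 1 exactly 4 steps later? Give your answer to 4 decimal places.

0.2625

Propagate the distribution vector 4 steps from state 4.
After 0 steps: (0.0000, 0.0000, 0.0000, 1.0000)
After 1 step: (0.3000, 0.5000, 0.1000, 0.1000)
After 2 steps: (0.2700, 0.2100, 0.1500, 0.3700)
After 3 steps: (0.2910, 0.2990, 0.1570, 0.2530)
After 4 steps: (0.2835, 0.2625, 0.1605, 0.2935)
P(in state 1 after 4 steps) = 0.2625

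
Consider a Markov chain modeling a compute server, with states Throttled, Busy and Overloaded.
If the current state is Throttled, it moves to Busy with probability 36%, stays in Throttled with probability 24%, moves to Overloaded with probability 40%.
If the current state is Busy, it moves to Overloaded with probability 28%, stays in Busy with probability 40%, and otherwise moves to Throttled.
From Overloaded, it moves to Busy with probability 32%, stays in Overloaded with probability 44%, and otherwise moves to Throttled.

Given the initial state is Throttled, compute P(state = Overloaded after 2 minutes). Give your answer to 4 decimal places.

0.3728

Sum over the intermediate state after 1 minute:
P = P(Throttled→Throttled)·P(Throttled→Overloaded) + P(Throttled→Busy)·P(Busy→Overloaded) + P(Throttled→Overloaded)·P(Overloaded→Overloaded)
  = 0.24×0.4 + 0.36×0.28 + 0.4×0.44
  = 0.0960 + 0.1008 + 0.1760 = 0.3728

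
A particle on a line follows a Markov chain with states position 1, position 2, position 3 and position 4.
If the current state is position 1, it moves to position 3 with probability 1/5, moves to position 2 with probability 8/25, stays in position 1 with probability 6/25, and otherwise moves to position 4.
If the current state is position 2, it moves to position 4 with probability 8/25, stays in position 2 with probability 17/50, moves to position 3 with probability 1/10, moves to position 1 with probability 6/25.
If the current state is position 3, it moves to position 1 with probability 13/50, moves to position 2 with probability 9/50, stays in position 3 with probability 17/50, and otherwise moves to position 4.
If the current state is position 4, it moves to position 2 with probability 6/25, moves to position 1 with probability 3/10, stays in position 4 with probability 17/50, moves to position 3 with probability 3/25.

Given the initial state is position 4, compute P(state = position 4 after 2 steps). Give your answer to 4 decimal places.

0.2908

Propagate the distribution vector 2 steps from position 4.
After 0 steps: (0.0000, 0.0000, 0.0000, 1.0000)
After 1 step: (0.3000, 0.2400, 0.1200, 0.3400)
After 2 steps: (0.2628, 0.2808, 0.1656, 0.2908)
P(in position 4 after 2 steps) = 0.2908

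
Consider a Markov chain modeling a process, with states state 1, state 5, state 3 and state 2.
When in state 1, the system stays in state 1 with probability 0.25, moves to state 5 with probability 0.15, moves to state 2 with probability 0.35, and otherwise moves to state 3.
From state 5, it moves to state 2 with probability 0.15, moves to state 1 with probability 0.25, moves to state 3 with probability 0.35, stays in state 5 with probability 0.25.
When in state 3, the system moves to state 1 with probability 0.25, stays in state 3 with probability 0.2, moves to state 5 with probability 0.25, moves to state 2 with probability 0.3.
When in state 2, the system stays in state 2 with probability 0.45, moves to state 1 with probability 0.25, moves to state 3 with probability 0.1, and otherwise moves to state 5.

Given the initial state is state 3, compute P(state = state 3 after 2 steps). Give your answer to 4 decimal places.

Propagate the distribution vector 2 steps from state 3.
After 0 steps: (0.0000, 0.0000, 1.0000, 0.0000)
After 1 step: (0.2500, 0.2500, 0.2000, 0.3000)
After 2 steps: (0.2500, 0.2100, 0.2200, 0.3200)
P(in state 3 after 2 steps) = 0.2200

0.2200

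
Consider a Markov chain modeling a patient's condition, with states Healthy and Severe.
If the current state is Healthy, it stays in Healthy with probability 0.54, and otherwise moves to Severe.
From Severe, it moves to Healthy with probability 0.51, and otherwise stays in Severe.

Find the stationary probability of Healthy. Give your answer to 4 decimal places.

Let the stationary distribution be π with π = πP and π_1 + π_2 = 1.
π_1 = 0.54·π_1 + 0.51·π_2
Solving with the normalization constraint gives π = (0.5258, 0.4742).
So the stationary probability of Healthy is 0.5258.

0.5258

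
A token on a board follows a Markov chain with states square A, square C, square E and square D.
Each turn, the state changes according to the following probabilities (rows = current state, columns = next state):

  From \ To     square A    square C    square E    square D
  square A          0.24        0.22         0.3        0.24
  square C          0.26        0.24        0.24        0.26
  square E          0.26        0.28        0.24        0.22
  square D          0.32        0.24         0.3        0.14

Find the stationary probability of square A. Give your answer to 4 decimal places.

Let the stationary distribution be π with π = πP and π_1 + π_2 + π_3 + π_4 = 1.
π_1 = 0.24·π_1 + 0.26·π_2 + 0.26·π_3 + 0.32·π_4
π_2 = 0.22·π_1 + 0.24·π_2 + 0.28·π_3 + 0.24·π_4
π_3 = 0.3·π_1 + 0.24·π_2 + 0.24·π_3 + 0.3·π_4
Solving with the normalization constraint gives π = (0.2677, 0.2454, 0.2691, 0.2178).
So the stationary probability of square A is 0.2677.

0.2677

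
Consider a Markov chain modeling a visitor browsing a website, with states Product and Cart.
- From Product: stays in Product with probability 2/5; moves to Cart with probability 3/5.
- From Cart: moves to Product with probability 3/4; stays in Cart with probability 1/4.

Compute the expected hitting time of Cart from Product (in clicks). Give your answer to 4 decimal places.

Let t(s) be the expected number of clicks to first reach Cart from state s, with t(Cart) = 0. Conditioning on the first click:
t(Product) = 1 + 0.4·t(Product)
Solving: t(Product) = 1.6667.
Expected clicks from Product to Cart: 1.6667.

1.6667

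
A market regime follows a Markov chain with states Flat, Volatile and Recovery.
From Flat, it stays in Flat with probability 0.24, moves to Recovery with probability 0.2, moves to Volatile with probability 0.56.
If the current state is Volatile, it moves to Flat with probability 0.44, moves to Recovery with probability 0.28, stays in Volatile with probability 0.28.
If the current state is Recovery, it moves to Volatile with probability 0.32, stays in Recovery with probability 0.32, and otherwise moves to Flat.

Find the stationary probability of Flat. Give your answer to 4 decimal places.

Let the stationary distribution be π with π = πP and π_1 + π_2 + π_3 = 1.
π_1 = 0.24·π_1 + 0.44·π_2 + 0.36·π_3
π_2 = 0.56·π_1 + 0.28·π_2 + 0.32·π_3
Solving with the normalization constraint gives π = (0.3492, 0.3883, 0.2626).
So the stationary probability of Flat is 0.3492.

0.3492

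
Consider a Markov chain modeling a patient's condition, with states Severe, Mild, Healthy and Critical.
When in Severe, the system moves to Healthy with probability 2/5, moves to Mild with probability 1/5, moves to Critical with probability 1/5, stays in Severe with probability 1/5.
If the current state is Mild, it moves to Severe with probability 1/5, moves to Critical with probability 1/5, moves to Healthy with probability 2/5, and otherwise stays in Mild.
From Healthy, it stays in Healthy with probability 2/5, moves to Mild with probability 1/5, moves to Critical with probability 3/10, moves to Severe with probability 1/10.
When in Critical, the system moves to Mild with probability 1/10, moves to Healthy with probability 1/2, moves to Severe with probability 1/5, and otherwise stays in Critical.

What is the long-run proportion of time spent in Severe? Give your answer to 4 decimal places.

0.1576

Let the stationary distribution be π with π = πP and π_1 + π_2 + π_3 + π_4 = 1.
π_1 = 0.2·π_1 + 0.2·π_2 + 0.1·π_3 + 0.2·π_4
π_2 = 0.2·π_1 + 0.2·π_2 + 0.2·π_3 + 0.1·π_4
π_3 = 0.4·π_1 + 0.4·π_2 + 0.4·π_3 + 0.5·π_4
Solving with the normalization constraint gives π = (0.1576, 0.1758, 0.4242, 0.2424).
So the stationary probability of Severe is 0.1576.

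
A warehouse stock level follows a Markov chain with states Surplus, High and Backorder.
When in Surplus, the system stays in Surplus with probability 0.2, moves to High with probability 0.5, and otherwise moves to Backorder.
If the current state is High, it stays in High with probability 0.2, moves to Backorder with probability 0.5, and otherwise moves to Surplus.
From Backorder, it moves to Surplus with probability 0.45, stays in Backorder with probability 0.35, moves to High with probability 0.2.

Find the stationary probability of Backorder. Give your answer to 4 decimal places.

Let the stationary distribution be π with π = πP and π_1 + π_2 + π_3 = 1.
π_1 = 0.2·π_1 + 0.3·π_2 + 0.45·π_3
π_2 = 0.5·π_1 + 0.2·π_2 + 0.2·π_3
Solving with the normalization constraint gives π = (0.3243, 0.2973, 0.3784).
So the stationary probability of Backorder is 0.3784.

0.3784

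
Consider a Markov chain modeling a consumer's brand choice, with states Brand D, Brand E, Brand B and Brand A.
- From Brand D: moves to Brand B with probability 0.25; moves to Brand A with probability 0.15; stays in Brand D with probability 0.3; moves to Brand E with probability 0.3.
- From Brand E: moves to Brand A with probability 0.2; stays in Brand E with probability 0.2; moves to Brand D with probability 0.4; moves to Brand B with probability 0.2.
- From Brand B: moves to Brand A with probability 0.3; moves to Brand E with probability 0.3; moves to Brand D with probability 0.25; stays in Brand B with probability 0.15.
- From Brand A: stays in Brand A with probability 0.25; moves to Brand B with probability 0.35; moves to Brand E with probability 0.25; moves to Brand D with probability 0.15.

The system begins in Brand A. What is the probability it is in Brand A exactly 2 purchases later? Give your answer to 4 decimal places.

Propagate the distribution vector 2 purchases from Brand A.
After 0 purchases: (0.0000, 0.0000, 0.0000, 1.0000)
After 1 purchase: (0.1500, 0.2500, 0.3500, 0.2500)
After 2 purchases: (0.2700, 0.2625, 0.2275, 0.2400)
P(in Brand A after 2 purchases) = 0.2400

0.2400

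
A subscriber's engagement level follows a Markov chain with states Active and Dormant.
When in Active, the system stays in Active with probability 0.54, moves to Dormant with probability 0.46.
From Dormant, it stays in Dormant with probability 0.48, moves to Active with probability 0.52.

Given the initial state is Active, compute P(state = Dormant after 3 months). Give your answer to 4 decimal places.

0.4694

Propagate the distribution vector 3 months from Active.
After 0 months: (1.0000, 0.0000)
After 1 month: (0.5400, 0.4600)
After 2 months: (0.5308, 0.4692)
After 3 months: (0.5306, 0.4694)
P(in Dormant after 3 months) = 0.4694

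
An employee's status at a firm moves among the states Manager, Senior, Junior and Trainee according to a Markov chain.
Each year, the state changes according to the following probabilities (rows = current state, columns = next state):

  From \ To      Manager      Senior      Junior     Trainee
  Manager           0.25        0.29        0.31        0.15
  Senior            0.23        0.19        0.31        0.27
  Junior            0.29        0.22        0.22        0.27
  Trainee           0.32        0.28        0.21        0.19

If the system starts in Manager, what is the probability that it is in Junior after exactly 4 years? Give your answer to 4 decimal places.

0.2643

Propagate the distribution vector 4 years from Manager.
After 0 years: (1.0000, 0.0000, 0.0000, 0.0000)
After 1 year: (0.2500, 0.2900, 0.3100, 0.1500)
After 2 years: (0.2671, 0.2378, 0.2671, 0.2280)
After 3 years: (0.2719, 0.2452, 0.2632, 0.2197)
After 4 years: (0.2710, 0.2449, 0.2643, 0.2198)
P(in Junior after 4 years) = 0.2643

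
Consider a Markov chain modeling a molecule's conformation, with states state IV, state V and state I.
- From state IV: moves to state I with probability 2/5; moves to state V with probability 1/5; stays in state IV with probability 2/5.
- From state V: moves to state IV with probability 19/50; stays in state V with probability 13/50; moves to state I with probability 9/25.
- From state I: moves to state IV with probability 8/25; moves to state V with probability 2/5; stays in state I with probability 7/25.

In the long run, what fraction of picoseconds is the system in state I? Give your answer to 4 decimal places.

0.3469

Let the stationary distribution be π with π = πP and π_1 + π_2 + π_3 = 1.
π_1 = 0.4·π_1 + 0.38·π_2 + 0.32·π_3
π_2 = 0.2·π_1 + 0.26·π_2 + 0.4·π_3
Solving with the normalization constraint gives π = (0.3665, 0.2866, 0.3469).
So the stationary probability of state I is 0.3469.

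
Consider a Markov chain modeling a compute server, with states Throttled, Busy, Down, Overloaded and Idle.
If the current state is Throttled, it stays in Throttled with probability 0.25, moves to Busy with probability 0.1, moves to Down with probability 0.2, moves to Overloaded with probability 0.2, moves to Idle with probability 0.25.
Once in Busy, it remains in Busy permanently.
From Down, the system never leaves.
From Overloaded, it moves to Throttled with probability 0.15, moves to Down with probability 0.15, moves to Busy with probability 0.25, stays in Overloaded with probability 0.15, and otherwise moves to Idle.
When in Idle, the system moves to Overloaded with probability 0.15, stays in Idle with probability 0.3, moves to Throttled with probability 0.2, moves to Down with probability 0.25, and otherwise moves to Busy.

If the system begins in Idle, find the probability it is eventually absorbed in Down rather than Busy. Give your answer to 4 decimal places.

Let h(s) be the probability of absorption at Down starting from transient state s. Then h(Down) = 1 and h(Busy) = 0. By first-step analysis:
h(Throttled) = 0.25·h(Throttled) + 0.1·0 + 0.2·1 + 0.2·h(Overloaded) + 0.25·h(Idle)
h(Overloaded) = 0.15·h(Throttled) + 0.25·0 + 0.15·1 + 0.15·h(Overloaded) + 0.3·h(Idle)
h(Idle) = 0.2·h(Throttled) + 0.1·0 + 0.25·1 + 0.15·h(Overloaded) + 0.3·h(Idle)
Solving: h(Throttled) = 0.6179, h(Overloaded) = 0.5126, h(Idle) = 0.6435.
Starting from Idle, the probability is 0.6435.

0.6435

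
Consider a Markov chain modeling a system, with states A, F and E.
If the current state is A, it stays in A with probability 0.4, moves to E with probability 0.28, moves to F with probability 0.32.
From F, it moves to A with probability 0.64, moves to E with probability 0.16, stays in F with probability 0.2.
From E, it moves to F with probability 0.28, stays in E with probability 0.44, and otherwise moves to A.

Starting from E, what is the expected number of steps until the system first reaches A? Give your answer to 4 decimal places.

Let t(s) be the expected number of steps to first reach A from state s, with t(A) = 0. Conditioning on the first step:
t(F) = 1 + 0.2·t(F) + 0.16·t(E)
t(E) = 1 + 0.28·t(F) + 0.44·t(E)
Solving: t(F) = 1.7857, t(E) = 2.6786.
Expected steps from E to A: 2.6786.

2.6786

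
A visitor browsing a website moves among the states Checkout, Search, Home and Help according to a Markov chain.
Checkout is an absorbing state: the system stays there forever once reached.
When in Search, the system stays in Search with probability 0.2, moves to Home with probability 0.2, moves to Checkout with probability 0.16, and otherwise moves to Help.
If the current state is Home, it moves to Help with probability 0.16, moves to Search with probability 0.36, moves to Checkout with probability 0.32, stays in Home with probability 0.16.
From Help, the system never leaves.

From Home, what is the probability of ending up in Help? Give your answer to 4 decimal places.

Let h(s) be the probability of absorption at Help starting from transient state s. Then h(Help) = 1 and h(Checkout) = 0. By first-step analysis:
h(Search) = 0.16·0 + 0.2·h(Search) + 0.2·h(Home) + 0.44·1
h(Home) = 0.32·0 + 0.36·h(Search) + 0.16·h(Home) + 0.16·1
Solving: h(Search) = 0.6693, h(Home) = 0.4773.
Starting from Home, the probability is 0.4773.

0.4773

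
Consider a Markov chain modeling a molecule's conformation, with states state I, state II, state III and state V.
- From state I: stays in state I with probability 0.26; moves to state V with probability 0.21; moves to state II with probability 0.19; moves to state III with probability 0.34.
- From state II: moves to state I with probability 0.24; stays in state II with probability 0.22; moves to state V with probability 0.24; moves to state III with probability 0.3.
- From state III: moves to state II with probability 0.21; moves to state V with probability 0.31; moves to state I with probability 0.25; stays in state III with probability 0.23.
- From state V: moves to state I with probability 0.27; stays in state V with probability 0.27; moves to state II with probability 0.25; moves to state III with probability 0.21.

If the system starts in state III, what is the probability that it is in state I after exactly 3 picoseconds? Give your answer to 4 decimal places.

Propagate the distribution vector 3 picoseconds from state III.
After 0 picoseconds: (0.0000, 0.0000, 1.0000, 0.0000)
After 1 picosecond: (0.2500, 0.2100, 0.2300, 0.3100)
After 2 picoseconds: (0.2566, 0.2195, 0.2660, 0.2579)
After 3 picoseconds: (0.2555, 0.2174, 0.2684, 0.2587)
P(in state I after 3 picoseconds) = 0.2555

0.2555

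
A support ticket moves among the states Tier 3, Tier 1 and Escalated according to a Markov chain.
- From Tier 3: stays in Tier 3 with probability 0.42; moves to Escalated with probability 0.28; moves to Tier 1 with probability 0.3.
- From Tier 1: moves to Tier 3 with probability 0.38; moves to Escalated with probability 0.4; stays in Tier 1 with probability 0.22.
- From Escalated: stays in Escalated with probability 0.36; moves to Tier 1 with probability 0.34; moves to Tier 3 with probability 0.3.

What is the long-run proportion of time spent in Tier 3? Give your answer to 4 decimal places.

Let the stationary distribution be π with π = πP and π_1 + π_2 + π_3 = 1.
π_1 = 0.42·π_1 + 0.38·π_2 + 0.3·π_3
π_2 = 0.3·π_1 + 0.22·π_2 + 0.34·π_3
Solving with the normalization constraint gives π = (0.3673, 0.2905, 0.3422).
So the stationary probability of Tier 3 is 0.3673.

0.3673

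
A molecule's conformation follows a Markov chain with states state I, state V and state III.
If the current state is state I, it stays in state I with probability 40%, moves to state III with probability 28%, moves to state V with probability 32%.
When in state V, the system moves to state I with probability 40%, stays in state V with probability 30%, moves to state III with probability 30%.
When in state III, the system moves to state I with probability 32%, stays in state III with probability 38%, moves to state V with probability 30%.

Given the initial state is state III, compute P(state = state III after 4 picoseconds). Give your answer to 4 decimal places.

Propagate the distribution vector 4 picoseconds from state III.
After 0 picoseconds: (0.0000, 0.0000, 1.0000)
After 1 picosecond: (0.3200, 0.3000, 0.3800)
After 2 picoseconds: (0.3696, 0.3064, 0.3240)
After 3 picoseconds: (0.3741, 0.3074, 0.3185)
After 4 picoseconds: (0.3745, 0.3075, 0.3180)
P(in state III after 4 picoseconds) = 0.3180

0.3180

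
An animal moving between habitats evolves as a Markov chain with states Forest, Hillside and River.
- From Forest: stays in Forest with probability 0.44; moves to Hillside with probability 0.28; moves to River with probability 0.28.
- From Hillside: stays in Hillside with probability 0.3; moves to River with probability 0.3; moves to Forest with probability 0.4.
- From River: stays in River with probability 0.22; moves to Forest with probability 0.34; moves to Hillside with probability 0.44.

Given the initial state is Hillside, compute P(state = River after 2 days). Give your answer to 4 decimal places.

0.2680

Sum over the intermediate state after 1 day:
P = P(Hillside→Forest)·P(Forest→River) + P(Hillside→Hillside)·P(Hillside→River) + P(Hillside→River)·P(River→River)
  = 0.4×0.28 + 0.3×0.3 + 0.3×0.22
  = 0.1120 + 0.0900 + 0.0660 = 0.2680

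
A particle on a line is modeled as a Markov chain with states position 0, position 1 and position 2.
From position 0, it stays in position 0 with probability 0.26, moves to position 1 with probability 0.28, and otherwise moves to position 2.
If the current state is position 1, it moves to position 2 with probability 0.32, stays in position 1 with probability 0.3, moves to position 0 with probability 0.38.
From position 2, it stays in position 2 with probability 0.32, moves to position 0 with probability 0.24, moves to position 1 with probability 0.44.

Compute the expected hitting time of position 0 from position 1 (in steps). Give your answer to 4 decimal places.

2.9833

Let t(s) be the expected number of steps to first reach position 0 from state s, with t(position 0) = 0. Conditioning on the first step:
t(position 1) = 1 + 0.3·t(position 1) + 0.32·t(position 2)
t(position 2) = 1 + 0.44·t(position 1) + 0.32·t(position 2)
Solving: t(position 1) = 2.9833, t(position 2) = 3.4010.
Expected steps from position 1 to position 0: 2.9833.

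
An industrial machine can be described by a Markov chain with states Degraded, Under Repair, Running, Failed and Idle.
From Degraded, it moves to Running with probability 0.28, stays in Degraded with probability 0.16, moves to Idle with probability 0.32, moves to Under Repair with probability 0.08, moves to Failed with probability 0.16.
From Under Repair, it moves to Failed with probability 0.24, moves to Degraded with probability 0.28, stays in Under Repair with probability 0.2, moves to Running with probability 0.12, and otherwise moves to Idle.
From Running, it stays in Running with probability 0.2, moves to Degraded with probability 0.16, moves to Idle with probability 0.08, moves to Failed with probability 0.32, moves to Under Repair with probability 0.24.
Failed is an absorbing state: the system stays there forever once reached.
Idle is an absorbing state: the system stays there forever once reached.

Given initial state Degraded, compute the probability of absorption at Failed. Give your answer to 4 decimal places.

0.4645

Let h(s) be the probability of absorption at Failed starting from transient state s. Then h(Failed) = 1 and h(Idle) = 0. By first-step analysis:
h(Degraded) = 0.16·h(Degraded) + 0.08·h(Under Repair) + 0.28·h(Running) + 0.16·1 + 0.32·0
h(Under Repair) = 0.28·h(Degraded) + 0.2·h(Under Repair) + 0.12·h(Running) + 0.24·1 + 0.16·0
h(Running) = 0.16·h(Degraded) + 0.24·h(Under Repair) + 0.2·h(Running) + 0.32·1 + 0.08·0
Solving: h(Degraded) = 0.4645, h(Under Repair) = 0.5618, h(Running) = 0.6614.
Starting from Degraded, the probability is 0.4645.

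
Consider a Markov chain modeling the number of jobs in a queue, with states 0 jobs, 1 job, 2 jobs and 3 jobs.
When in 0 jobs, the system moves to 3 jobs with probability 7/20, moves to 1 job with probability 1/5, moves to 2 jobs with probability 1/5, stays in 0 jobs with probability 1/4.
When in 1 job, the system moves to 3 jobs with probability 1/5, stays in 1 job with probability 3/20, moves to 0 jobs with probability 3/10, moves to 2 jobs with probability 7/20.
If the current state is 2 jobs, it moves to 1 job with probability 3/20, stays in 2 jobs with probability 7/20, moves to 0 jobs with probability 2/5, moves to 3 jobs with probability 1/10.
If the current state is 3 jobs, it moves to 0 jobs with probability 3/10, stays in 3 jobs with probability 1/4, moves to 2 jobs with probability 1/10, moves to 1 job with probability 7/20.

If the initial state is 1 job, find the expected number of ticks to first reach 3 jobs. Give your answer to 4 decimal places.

4.6104

Let t(s) be the expected number of ticks to first reach 3 jobs from state s, with t(3 jobs) = 0. Conditioning on the first tick:
t(0 jobs) = 1 + 0.25·t(0 jobs) + 0.2·t(1 job) + 0.2·t(2 jobs)
t(1 job) = 1 + 0.3·t(0 jobs) + 0.15·t(1 job) + 0.35·t(2 jobs)
t(2 jobs) = 1 + 0.4·t(0 jobs) + 0.15·t(1 job) + 0.35·t(2 jobs)
Solving: t(0 jobs) = 3.8961, t(1 job) = 4.6104, t(2 jobs) = 5.0000.
Expected ticks from 1 job to 3 jobs: 4.6104.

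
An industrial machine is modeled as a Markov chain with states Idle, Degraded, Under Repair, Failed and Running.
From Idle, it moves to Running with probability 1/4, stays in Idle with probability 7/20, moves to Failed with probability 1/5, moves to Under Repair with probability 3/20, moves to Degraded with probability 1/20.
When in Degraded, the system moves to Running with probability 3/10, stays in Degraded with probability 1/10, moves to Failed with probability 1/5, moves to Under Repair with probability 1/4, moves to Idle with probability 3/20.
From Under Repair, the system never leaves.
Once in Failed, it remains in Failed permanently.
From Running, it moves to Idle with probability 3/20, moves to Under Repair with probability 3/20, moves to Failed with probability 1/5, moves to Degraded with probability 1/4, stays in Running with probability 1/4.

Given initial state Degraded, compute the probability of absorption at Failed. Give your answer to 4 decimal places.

0.4956

Let h(s) be the probability of absorption at Failed starting from transient state s. Then h(Failed) = 1 and h(Under Repair) = 0. By first-step analysis:
h(Idle) = 0.35·h(Idle) + 0.05·h(Degraded) + 0.15·0 + 0.2·1 + 0.25·h(Running)
h(Degraded) = 0.15·h(Idle) + 0.1·h(Degraded) + 0.25·0 + 0.2·1 + 0.3·h(Running)
h(Running) = 0.15·h(Idle) + 0.25·h(Degraded) + 0.15·0 + 0.2·1 + 0.25·h(Running)
Solving: h(Idle) = 0.5546, h(Degraded) = 0.4956, h(Running) = 0.5428.
Starting from Degraded, the probability is 0.4956.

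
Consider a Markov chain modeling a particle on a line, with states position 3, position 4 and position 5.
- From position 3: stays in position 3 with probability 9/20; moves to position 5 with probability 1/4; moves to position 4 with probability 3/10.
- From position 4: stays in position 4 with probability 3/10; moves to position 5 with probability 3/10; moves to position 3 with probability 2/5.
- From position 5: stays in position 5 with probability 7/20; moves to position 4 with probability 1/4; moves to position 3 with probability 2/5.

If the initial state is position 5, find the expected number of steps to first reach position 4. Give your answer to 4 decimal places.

3.6893

Let t(s) be the expected number of steps to first reach position 4 from state s, with t(position 4) = 0. Conditioning on the first step:
t(position 3) = 1 + 0.45·t(position 3) + 0.25·t(position 5)
t(position 5) = 1 + 0.4·t(position 3) + 0.35·t(position 5)
Solving: t(position 3) = 3.4951, t(position 5) = 3.6893.
Expected steps from position 5 to position 4: 3.6893.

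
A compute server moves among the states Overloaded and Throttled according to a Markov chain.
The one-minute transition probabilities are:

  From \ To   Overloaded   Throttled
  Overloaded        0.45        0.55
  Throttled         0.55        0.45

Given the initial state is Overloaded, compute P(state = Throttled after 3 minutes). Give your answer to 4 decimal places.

Propagate the distribution vector 3 minutes from Overloaded.
After 0 minutes: (1.0000, 0.0000)
After 1 minute: (0.4500, 0.5500)
After 2 minutes: (0.5050, 0.4950)
After 3 minutes: (0.4995, 0.5005)
P(in Throttled after 3 minutes) = 0.5005

0.5005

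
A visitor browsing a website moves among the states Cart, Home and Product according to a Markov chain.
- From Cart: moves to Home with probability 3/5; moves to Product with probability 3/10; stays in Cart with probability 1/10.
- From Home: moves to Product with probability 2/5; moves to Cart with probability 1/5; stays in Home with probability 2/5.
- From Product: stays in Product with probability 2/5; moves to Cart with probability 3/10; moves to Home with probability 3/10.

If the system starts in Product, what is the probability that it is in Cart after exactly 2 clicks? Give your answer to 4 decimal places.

Sum over the intermediate state after 1 click:
P = P(Product→Cart)·P(Cart→Cart) + P(Product→Home)·P(Home→Cart) + P(Product→Product)·P(Product→Cart)
  = 0.3×0.1 + 0.3×0.2 + 0.4×0.3
  = 0.0300 + 0.0600 + 0.1200 = 0.2100

0.2100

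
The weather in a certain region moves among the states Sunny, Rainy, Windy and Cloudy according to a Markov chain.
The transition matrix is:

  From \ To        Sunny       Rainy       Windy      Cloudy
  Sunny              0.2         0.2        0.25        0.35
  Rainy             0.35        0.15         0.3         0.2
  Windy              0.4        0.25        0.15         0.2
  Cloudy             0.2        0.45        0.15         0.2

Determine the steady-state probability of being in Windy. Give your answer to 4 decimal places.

Let the stationary distribution be π with π = πP and π_1 + π_2 + π_3 + π_4 = 1.
π_1 = 0.2·π_1 + 0.35·π_2 + 0.4·π_3 + 0.2·π_4
π_2 = 0.2·π_1 + 0.15·π_2 + 0.25·π_3 + 0.45·π_4
π_3 = 0.25·π_1 + 0.3·π_2 + 0.15·π_3 + 0.15·π_4
Solving with the normalization constraint gives π = (0.2822, 0.2585, 0.2170, 0.2423).
So the stationary probability of Windy is 0.2170.

0.2170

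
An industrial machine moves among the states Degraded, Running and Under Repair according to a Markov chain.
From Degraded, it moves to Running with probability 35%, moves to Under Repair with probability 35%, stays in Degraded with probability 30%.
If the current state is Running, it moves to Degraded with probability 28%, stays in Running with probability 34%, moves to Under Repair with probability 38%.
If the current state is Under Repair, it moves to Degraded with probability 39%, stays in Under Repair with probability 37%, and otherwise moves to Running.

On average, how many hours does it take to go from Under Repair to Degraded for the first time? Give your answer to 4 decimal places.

2.7726

Let t(s) be the expected number of hours to first reach Degraded from state s, with t(Degraded) = 0. Conditioning on the first hour:
t(Running) = 1 + 0.34·t(Running) + 0.38·t(Under Repair)
t(Under Repair) = 1 + 0.24·t(Running) + 0.37·t(Under Repair)
Solving: t(Running) = 3.1115, t(Under Repair) = 2.7726.
Expected hours from Under Repair to Degraded: 2.7726.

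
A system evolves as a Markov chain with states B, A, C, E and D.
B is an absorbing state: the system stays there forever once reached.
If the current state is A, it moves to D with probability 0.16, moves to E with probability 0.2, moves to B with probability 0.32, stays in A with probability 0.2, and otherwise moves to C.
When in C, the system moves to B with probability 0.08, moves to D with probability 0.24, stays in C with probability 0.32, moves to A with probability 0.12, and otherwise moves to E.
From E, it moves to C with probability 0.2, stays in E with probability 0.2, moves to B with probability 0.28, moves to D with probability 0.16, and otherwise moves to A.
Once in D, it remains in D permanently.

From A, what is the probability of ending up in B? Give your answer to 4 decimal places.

0.6093

Let h(s) be the probability of absorption at B starting from transient state s. Then h(B) = 1 and h(D) = 0. By first-step analysis:
h(A) = 0.32·1 + 0.2·h(A) + 0.12·h(C) + 0.2·h(E) + 0.16·0
h(C) = 0.08·1 + 0.12·h(A) + 0.32·h(C) + 0.24·h(E) + 0.24·0
h(E) = 0.28·1 + 0.16·h(A) + 0.2·h(C) + 0.2·h(E) + 0.16·0
Solving: h(A) = 0.6093, h(C) = 0.4296, h(E) = 0.5793.
Starting from A, the probability is 0.6093.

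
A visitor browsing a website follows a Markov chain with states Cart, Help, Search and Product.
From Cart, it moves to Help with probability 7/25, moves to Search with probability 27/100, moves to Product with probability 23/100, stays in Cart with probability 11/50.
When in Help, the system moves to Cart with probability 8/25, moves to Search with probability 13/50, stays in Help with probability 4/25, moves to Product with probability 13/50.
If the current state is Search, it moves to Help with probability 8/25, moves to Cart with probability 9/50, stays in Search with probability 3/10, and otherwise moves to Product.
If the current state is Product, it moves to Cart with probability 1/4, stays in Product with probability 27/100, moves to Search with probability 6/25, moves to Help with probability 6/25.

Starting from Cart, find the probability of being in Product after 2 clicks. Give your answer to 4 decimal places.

Propagate the distribution vector 2 clicks from Cart.
After 0 clicks: (1.0000, 0.0000, 0.0000, 0.0000)
After 1 click: (0.2200, 0.2800, 0.2700, 0.2300)
After 2 clicks: (0.2441, 0.2480, 0.2684, 0.2395)
P(in Product after 2 clicks) = 0.2395

0.2395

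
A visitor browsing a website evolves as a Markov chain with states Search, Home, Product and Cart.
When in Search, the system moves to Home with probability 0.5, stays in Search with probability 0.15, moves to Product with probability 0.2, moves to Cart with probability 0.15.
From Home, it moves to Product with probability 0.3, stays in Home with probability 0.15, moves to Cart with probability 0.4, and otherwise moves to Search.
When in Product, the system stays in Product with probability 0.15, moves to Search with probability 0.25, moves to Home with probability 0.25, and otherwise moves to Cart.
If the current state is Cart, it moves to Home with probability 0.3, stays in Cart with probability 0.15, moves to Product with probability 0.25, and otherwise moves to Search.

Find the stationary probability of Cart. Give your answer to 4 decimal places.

0.2681

Let the stationary distribution be π with π = πP and π_1 + π_2 + π_3 + π_4 = 1.
π_1 = 0.15·π_1 + 0.15·π_2 + 0.25·π_3 + 0.3·π_4
π_2 = 0.5·π_1 + 0.15·π_2 + 0.25·π_3 + 0.3·π_4
π_3 = 0.2·π_1 + 0.3·π_2 + 0.15·π_3 + 0.25·π_4
Solving with the normalization constraint gives π = (0.2133, 0.2879, 0.2307, 0.2681).
So the stationary probability of Cart is 0.2681.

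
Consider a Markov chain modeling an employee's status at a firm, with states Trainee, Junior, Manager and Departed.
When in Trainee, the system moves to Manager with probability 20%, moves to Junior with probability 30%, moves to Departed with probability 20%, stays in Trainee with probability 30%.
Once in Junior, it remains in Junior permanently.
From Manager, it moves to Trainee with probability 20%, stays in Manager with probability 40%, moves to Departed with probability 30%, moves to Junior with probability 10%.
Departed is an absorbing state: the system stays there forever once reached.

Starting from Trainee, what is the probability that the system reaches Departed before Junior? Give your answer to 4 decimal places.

0.4737

Let h(s) be the probability of absorption at Departed starting from transient state s. Then h(Departed) = 1 and h(Junior) = 0. By first-step analysis:
h(Trainee) = 0.3·h(Trainee) + 0.3·0 + 0.2·h(Manager) + 0.2·1
h(Manager) = 0.2·h(Trainee) + 0.1·0 + 0.4·h(Manager) + 0.3·1
Solving: h(Trainee) = 0.4737, h(Manager) = 0.6579.
Starting from Trainee, the probability is 0.4737.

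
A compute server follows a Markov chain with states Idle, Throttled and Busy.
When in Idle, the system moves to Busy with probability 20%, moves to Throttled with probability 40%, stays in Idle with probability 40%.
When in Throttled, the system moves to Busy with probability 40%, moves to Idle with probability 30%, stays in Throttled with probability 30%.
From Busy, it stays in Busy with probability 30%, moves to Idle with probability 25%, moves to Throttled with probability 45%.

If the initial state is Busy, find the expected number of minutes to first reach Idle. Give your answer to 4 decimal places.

Let t(s) be the expected number of minutes to first reach Idle from state s, with t(Idle) = 0. Conditioning on the first minute:
t(Throttled) = 1 + 0.3·t(Throttled) + 0.4·t(Busy)
t(Busy) = 1 + 0.45·t(Throttled) + 0.3·t(Busy)
Solving: t(Throttled) = 3.5484, t(Busy) = 3.7097.
Expected minutes from Busy to Idle: 3.7097.

3.7097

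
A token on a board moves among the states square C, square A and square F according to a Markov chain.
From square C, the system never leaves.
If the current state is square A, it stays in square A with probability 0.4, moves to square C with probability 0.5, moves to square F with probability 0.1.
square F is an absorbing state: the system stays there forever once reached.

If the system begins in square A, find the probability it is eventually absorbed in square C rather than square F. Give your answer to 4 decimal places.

0.8333

Let h(s) be the probability of absorption at square C starting from transient state s. Then h(square C) = 1 and h(square F) = 0. By first-step analysis:
h(square A) = 0.5·1 + 0.4·h(square A) + 0.1·0
Solving: h(square A) = 0.8333.
Starting from square A, the probability is 0.8333.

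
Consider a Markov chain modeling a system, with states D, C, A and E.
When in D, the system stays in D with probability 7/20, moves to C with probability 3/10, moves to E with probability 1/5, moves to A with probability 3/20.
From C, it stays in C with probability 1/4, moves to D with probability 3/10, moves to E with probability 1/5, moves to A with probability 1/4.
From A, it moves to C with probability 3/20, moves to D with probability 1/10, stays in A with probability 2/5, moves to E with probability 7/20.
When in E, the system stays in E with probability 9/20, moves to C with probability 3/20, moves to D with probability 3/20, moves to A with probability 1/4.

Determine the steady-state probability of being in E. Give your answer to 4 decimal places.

0.3206

Let the stationary distribution be π with π = πP and π_1 + π_2 + π_3 + π_4 = 1.
π_1 = 0.35·π_1 + 0.3·π_2 + 0.1·π_3 + 0.15·π_4
π_2 = 0.3·π_1 + 0.25·π_2 + 0.15·π_3 + 0.15·π_4
π_3 = 0.15·π_1 + 0.25·π_2 + 0.4·π_3 + 0.25·π_4
Solving with the normalization constraint gives π = (0.2084, 0.2014, 0.2696, 0.3206).
So the stationary probability of E is 0.3206.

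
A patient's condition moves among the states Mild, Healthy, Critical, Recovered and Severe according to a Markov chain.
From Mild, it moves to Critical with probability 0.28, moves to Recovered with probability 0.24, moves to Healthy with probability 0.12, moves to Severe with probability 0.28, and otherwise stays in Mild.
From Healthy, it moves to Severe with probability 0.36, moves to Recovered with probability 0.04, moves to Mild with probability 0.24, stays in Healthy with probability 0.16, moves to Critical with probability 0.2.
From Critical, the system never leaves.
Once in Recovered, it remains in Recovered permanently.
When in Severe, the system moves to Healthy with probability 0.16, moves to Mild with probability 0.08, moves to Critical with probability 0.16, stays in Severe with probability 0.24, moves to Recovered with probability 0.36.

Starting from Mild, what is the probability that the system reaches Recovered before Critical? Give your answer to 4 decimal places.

0.5111

Let h(s) be the probability of absorption at Recovered starting from transient state s. Then h(Recovered) = 1 and h(Critical) = 0. By first-step analysis:
h(Mild) = 0.08·h(Mild) + 0.12·h(Healthy) + 0.28·0 + 0.24·1 + 0.28·h(Severe)
h(Healthy) = 0.24·h(Mild) + 0.16·h(Healthy) + 0.2·0 + 0.04·1 + 0.36·h(Severe)
h(Severe) = 0.08·h(Mild) + 0.16·h(Healthy) + 0.16·0 + 0.36·1 + 0.24·h(Severe)
Solving: h(Mild) = 0.5111, h(Healthy) = 0.4614, h(Severe) = 0.6246.
Starting from Mild, the probability is 0.5111.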